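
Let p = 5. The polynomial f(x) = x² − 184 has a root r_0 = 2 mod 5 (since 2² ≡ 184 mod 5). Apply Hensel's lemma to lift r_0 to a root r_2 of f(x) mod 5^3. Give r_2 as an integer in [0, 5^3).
r_2 = 72 (mod 125)

Hensel's recurrence: r_{i+1} = r_i − f(r_i)·(f′(r_i))^{-1} mod 5^{i+2}, with f′(x) = 2x. Iterate:
  r_0 = 2 (mod 5)
  r_1 = 22 (mod 25)
  r_2 = 72 (mod 125)
Final: r_2 = 72, and one checks f(r_2) ≡ 0 mod 5^3.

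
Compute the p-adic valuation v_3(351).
v_3(351) = 3

v_3(n) is the largest exponent k such that 3^k divides n. Factor out: 351 = 3^3 · 13. (Sign doesn't affect v_p.) So v_3(351) = 3.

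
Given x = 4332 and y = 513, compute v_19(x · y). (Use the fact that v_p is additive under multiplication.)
v_19(2222316) = 3

v_p(x) = 2 (factor: 4332 = 19^2 · 12); v_p(y) = 1 (factor: 513 = 19^1 · 27). Additivity: v_p(xy) = v_p(x) + v_p(y) = 2 + 1 = 3. (Direct check: xy = 2222316 = 19^3 · (324).)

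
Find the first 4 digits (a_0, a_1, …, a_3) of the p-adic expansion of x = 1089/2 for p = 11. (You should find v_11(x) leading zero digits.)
(a_0, …, a_3) = (0, 0, 10, 5)

v_11(1089/2) = 2, so a_0 = ... = a_1 = 0. Factor out: x = 11^2 · u with u = 9/2 a unit in ℤ_11. Expand u iteratively via a_{v+i} = u_i mod 11, u_{i+1} = (u_i − a_{v+i})/11:
  u_0 = 9/2;  a_2 = 10;  u_1 = (u_0 − 10)/11 = -1/2
  u_1 = -1/2;  a_3 = 5;  u_2 = (u_1 − 5)/11 = -1/2
Digits: (0, 0, 10, 5).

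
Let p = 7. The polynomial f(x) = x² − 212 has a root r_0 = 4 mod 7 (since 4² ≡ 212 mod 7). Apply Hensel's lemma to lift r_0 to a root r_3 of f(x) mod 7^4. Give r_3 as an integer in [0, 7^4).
r_3 = 1229 (mod 2401)

Hensel's recurrence: r_{i+1} = r_i − f(r_i)·(f′(r_i))^{-1} mod 7^{i+2}, with f′(x) = 2x. Iterate:
  r_0 = 4 (mod 7)
  r_1 = 4 (mod 49)
  r_2 = 200 (mod 343)
  r_3 = 1229 (mod 2401)
Final: r_3 = 1229, and one checks f(r_3) ≡ 0 mod 7^4.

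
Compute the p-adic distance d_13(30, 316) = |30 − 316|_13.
d_13(30, 316) = 1/13

Step 1 — x − y = 30 − 316 = -286. Step 2 — v_13(-286) = 1 (factor: -286 = −(13^1 · 22); the sign does not affect v_p). Step 3 — |x − y|_13 = 13^{-1} = 1/13.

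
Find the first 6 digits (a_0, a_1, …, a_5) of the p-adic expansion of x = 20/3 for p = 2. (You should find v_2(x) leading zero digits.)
(a_0, …, a_5) = (0, 0, 1, 1, 1, 0)

v_2(20/3) = 2, so a_0 = ... = a_1 = 0. Factor out: x = 2^2 · u with u = 5/3 a unit in ℤ_2. Expand u iteratively via a_{v+i} = u_i mod 2, u_{i+1} = (u_i − a_{v+i})/2:
  u_0 = 5/3;  a_2 = 1;  u_1 = (u_0 − 1)/2 = 1/3
  u_1 = 1/3;  a_3 = 1;  u_2 = (u_1 − 1)/2 = -1/3
  u_2 = -1/3;  a_4 = 1;  u_3 = (u_2 − 1)/2 = -2/3
  u_3 = -2/3;  a_5 = 0;  u_4 = (u_3 − 0)/2 = -1/3
Digits: (0, 0, 1, 1, 1, 0).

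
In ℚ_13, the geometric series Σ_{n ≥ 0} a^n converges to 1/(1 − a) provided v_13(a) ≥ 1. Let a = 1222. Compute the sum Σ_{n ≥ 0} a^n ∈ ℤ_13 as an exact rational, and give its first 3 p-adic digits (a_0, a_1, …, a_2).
Σ a^n = 1/(1 − a) = -1/1221;  first 3 digits = (1, 3, 3)

v_13(a) = 1 ≥ 1, so the series converges in ℤ_13 to 1/(1 − a) = 1/(1 − 1222) = -1/1221. Expand this rational in ℤ_13: compute digits iteratively via d_i = x_i mod 13, x_{i+1} = (x_i − d_i)/13. The first 3 digits are (1, 3, 3).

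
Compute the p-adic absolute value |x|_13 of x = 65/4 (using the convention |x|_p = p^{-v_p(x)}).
|65/4|_13 = 1/13

Step 1 — compute v_13(x) by factoring powers of 13 out of the numerator and denominator: v_13(65/4) = 1. Step 2 — apply |x|_p = p^{-v_p(x)} = 13^{-1} = 1/13.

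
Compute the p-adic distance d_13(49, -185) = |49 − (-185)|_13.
d_13(49, -185) = 1/13

Step 1 — x − y = 49 − (-185) = 234. Step 2 — v_13(234) = 1 (factor: 234 = (13^1 · 18); the sign does not affect v_p). Step 3 — |x − y|_13 = 13^{-1} = 1/13.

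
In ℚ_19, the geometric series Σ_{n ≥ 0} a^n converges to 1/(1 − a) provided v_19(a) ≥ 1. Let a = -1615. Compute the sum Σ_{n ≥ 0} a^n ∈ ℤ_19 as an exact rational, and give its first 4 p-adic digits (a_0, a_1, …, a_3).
Σ a^n = 1/(1 − a) = 1/1616;  first 4 digits = (1, 10, 0, 12)

v_19(a) = 1 ≥ 1, so the series converges in ℤ_19 to 1/(1 − a) = 1/(1 − (-1615)) = 1/1616. Expand this rational in ℤ_19: compute digits iteratively via d_i = x_i mod 19, x_{i+1} = (x_i − d_i)/19. The first 4 digits are (1, 10, 0, 12).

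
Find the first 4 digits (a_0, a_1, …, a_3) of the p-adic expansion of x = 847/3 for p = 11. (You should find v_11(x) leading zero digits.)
(a_0, …, a_3) = (0, 0, 6, 7)

v_11(847/3) = 2, so a_0 = ... = a_1 = 0. Factor out: x = 11^2 · u with u = 7/3 a unit in ℤ_11. Expand u iteratively via a_{v+i} = u_i mod 11, u_{i+1} = (u_i − a_{v+i})/11:
  u_0 = 7/3;  a_2 = 6;  u_1 = (u_0 − 6)/11 = -1/3
  u_1 = -1/3;  a_3 = 7;  u_2 = (u_1 − 7)/11 = -2/3
Digits: (0, 0, 6, 7).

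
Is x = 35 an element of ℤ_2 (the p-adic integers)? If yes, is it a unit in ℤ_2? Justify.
x ∈ ℤ_2^× (unit); v_2(x) = 0

ℤ_2 = {x ∈ ℚ_2 : v_2(x) ≥ 0} and ℤ_2^× = {x ∈ ℤ_2 : v_2(x) = 0}. Here v_2(35) = v_2(num) − v_2(den) = 0; compare against these criteria.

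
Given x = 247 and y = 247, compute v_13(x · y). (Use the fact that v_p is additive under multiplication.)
v_13(61009) = 2

v_p(x) = 1 (factor: 247 = 13^1 · 19); v_p(y) = 1 (factor: 247 = 13^1 · 19). Additivity: v_p(xy) = v_p(x) + v_p(y) = 1 + 1 = 2. (Direct check: xy = 61009 = 13^2 · (361).)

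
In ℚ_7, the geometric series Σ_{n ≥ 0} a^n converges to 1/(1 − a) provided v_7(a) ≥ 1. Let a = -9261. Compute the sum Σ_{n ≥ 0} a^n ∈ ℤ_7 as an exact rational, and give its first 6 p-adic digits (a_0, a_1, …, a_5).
Σ a^n = 1/(1 − a) = 1/9262;  first 6 digits = (1, 0, 0, 1, 3, 6)

v_7(a) = 3 ≥ 1, so the series converges in ℤ_7 to 1/(1 − a) = 1/(1 − (-9261)) = 1/9262. Expand this rational in ℤ_7: compute digits iteratively via d_i = x_i mod 7, x_{i+1} = (x_i − d_i)/7. The first 6 digits are (1, 0, 0, 1, 3, 6).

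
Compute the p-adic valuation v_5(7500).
v_5(7500) = 4

v_5(n) is the largest exponent k such that 5^k divides n. Factor out: 7500 = 5^4 · 12. (Sign doesn't affect v_p.) So v_5(7500) = 4.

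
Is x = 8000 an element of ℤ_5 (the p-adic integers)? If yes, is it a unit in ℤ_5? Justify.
x ∈ ℤ_5 but not a unit; v_5(x) = 3 > 0

ℤ_5 = {x ∈ ℚ_5 : v_5(x) ≥ 0} and ℤ_5^× = {x ∈ ℤ_5 : v_5(x) = 0}. Here v_5(8000) = v_5(num) − v_5(den) = 3; compare against these criteria.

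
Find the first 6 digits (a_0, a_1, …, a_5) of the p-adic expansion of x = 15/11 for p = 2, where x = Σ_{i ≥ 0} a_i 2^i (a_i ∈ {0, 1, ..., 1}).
(a_0, …, a_5) = (1, 0, 1, 1, 0, 0)

v_2(15/11) = 0 (numerator and denominator both coprime to 2), so x ∈ ℤ_2^×. Compute digits iteratively via a_i = x_i mod 2, x_{i+1} = (x_i − a_i)/2, with x_0 = x:
  x_0 = 15/11;  a_0 = 1;  x_1 = (x_0 − 1)/2 = 2/11
  x_1 = 2/11;  a_1 = 0;  x_2 = (x_1 − 0)/2 = 1/11
  x_2 = 1/11;  a_2 = 1;  x_3 = (x_2 − 1)/2 = -5/11
  x_3 = -5/11;  a_3 = 1;  x_4 = (x_3 − 1)/2 = -8/11
  x_4 = -8/11;  a_4 = 0;  x_5 = (x_4 − 0)/2 = -4/11
  x_5 = -4/11;  a_5 = 0;  x_6 = (x_5 − 0)/2 = -2/11
Digits: (1, 0, 1, 1, 0, 0).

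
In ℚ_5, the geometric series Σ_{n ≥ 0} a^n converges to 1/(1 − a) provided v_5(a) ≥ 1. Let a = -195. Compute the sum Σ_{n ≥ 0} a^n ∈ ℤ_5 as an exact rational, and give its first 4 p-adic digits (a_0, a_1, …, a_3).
Σ a^n = 1/(1 − a) = 1/196;  first 4 digits = (1, 1, 3, 3)

v_5(a) = 1 ≥ 1, so the series converges in ℤ_5 to 1/(1 − a) = 1/(1 − (-195)) = 1/196. Expand this rational in ℤ_5: compute digits iteratively via d_i = x_i mod 5, x_{i+1} = (x_i − d_i)/5. The first 4 digits are (1, 1, 3, 3).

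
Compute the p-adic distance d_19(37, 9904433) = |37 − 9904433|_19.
d_19(37, 9904433) = 1/2476099

Step 1 — x − y = 37 − 9904433 = -9904396. Step 2 — v_19(-9904396) = 5 (factor: -9904396 = −(19^5 · 4); the sign does not affect v_p). Step 3 — |x − y|_19 = 19^{-5} = 1/2476099.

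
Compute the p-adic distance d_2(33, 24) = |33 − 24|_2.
d_2(33, 24) = 1

Step 1 — x − y = 33 − 24 = 9. Step 2 — v_2(9) = 0 (factor: 9 = (2^0 · 9); the sign does not affect v_p). Step 3 — |x − y|_2 = 2^{0} = 1.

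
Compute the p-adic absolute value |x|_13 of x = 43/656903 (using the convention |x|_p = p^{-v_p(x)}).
|43/656903|_13 = 28561

Step 1 — compute v_13(x) by factoring powers of 13 out of the numerator and denominator: v_13(43/656903) = -4. Step 2 — apply |x|_p = p^{-v_p(x)} = 13^{4} = 28561.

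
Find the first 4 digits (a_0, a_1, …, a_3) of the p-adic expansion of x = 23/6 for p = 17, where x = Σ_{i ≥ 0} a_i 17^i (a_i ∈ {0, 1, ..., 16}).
(a_0, …, a_3) = (1, 3, 14, 2)

v_17(23/6) = 0 (numerator and denominator both coprime to 17), so x ∈ ℤ_17^×. Compute digits iteratively via a_i = x_i mod 17, x_{i+1} = (x_i − a_i)/17, with x_0 = x:
  x_0 = 23/6;  a_0 = 1;  x_1 = (x_0 − 1)/17 = 1/6
  x_1 = 1/6;  a_1 = 3;  x_2 = (x_1 − 3)/17 = -1/6
  x_2 = -1/6;  a_2 = 14;  x_3 = (x_2 − 14)/17 = -5/6
  x_3 = -5/6;  a_3 = 2;  x_4 = (x_3 − 2)/17 = -1/6
Digits: (1, 3, 14, 2).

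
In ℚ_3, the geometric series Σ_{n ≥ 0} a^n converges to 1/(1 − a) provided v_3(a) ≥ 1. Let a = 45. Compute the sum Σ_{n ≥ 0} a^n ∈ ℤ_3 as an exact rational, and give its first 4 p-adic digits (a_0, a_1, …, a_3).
Σ a^n = 1/(1 − a) = -1/44;  first 4 digits = (1, 0, 2, 1)

v_3(a) = 2 ≥ 1, so the series converges in ℤ_3 to 1/(1 − a) = 1/(1 − 45) = -1/44. Expand this rational in ℤ_3: compute digits iteratively via d_i = x_i mod 3, x_{i+1} = (x_i − d_i)/3. The first 4 digits are (1, 0, 2, 1).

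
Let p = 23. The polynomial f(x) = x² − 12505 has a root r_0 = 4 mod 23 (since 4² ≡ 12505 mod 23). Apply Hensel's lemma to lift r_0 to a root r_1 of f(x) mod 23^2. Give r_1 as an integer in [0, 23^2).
r_1 = 441 (mod 529)

Hensel's recurrence: r_{i+1} = r_i − f(r_i)·(f′(r_i))^{-1} mod 23^{i+2}, with f′(x) = 2x. Iterate:
  r_0 = 4 (mod 23)
  r_1 = 441 (mod 529)
Final: r_1 = 441, and one checks f(r_1) ≡ 0 mod 23^2.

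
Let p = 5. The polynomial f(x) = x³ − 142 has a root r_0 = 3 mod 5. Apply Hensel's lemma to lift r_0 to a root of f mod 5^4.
r_3 = 323 (mod 625)

Hensel: r_{i+1} = r_i − f(r_i)/f′(r_i) mod 5^{i+2}, where f′(x) = 3x². Iterate:
  r_0 = 3 (mod 5)
  r_1 = 23 (mod 25)
  r_2 = 73 (mod 125)
  r_3 = 323 (mod 625)
Final: r = 323 with f(r) ≡ 0 mod 5^4.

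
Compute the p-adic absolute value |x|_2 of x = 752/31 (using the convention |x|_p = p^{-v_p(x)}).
|752/31|_2 = 1/16

Step 1 — compute v_2(x) by factoring powers of 2 out of the numerator and denominator: v_2(752/31) = 4. Step 2 — apply |x|_p = p^{-v_p(x)} = 2^{-4} = 1/16.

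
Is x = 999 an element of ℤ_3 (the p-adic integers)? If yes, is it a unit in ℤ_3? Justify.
x ∈ ℤ_3 but not a unit; v_3(x) = 3 > 0

ℤ_3 = {x ∈ ℚ_3 : v_3(x) ≥ 0} and ℤ_3^× = {x ∈ ℤ_3 : v_3(x) = 0}. Here v_3(999) = v_3(num) − v_3(den) = 3; compare against these criteria.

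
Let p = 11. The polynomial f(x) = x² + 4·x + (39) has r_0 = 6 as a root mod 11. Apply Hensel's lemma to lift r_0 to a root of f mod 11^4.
r_3 = 2624 (mod 14641)

Hensel: r_{i+1} = r_i − f(r_i)·(f′(r_i))^{-1} mod 11^{i+2}, f′(x) = 2x + 4. Iterate:
  r_0 = 6 (mod 11)
  r_1 = 83 (mod 121)
  r_2 = 1293 (mod 1331)
  r_3 = 2624 (mod 14641)
Final: r = 2624 satisfies f(r) ≡ 0 mod 11^4.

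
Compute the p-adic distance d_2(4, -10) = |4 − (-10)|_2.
d_2(4, -10) = 1/2

Step 1 — x − y = 4 − (-10) = 14. Step 2 — v_2(14) = 1 (factor: 14 = (2^1 · 7); the sign does not affect v_p). Step 3 — |x − y|_2 = 2^{-1} = 1/2.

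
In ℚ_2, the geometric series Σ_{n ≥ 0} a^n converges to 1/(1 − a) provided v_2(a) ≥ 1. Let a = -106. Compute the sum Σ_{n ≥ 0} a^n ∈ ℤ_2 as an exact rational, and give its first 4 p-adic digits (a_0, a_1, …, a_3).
Σ a^n = 1/(1 − a) = 1/107;  first 4 digits = (1, 1, 0, 0)

v_2(a) = 1 ≥ 1, so the series converges in ℤ_2 to 1/(1 − a) = 1/(1 − (-106)) = 1/107. Expand this rational in ℤ_2: compute digits iteratively via d_i = x_i mod 2, x_{i+1} = (x_i − d_i)/2. The first 4 digits are (1, 1, 0, 0).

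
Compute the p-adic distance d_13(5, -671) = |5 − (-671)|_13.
d_13(5, -671) = 1/169

Step 1 — x − y = 5 − (-671) = 676. Step 2 — v_13(676) = 2 (factor: 676 = (13^2 · 4); the sign does not affect v_p). Step 3 — |x − y|_13 = 13^{-2} = 1/169.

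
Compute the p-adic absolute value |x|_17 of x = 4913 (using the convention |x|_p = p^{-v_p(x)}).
|4913|_17 = 1/4913

Step 1 — compute v_17(x) by factoring powers of 17 out of the numerator and denominator: v_17(4913) = 3. Step 2 — apply |x|_p = p^{-v_p(x)} = 17^{-3} = 1/4913.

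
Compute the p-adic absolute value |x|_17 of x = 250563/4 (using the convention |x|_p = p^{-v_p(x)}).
|250563/4|_17 = 1/83521

Step 1 — compute v_17(x) by factoring powers of 17 out of the numerator and denominator: v_17(250563/4) = 4. Step 2 — apply |x|_p = p^{-v_p(x)} = 17^{-4} = 1/83521.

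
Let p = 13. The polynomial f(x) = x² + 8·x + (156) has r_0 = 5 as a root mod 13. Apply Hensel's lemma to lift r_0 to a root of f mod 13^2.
r_1 = 96 (mod 169)

Hensel: r_{i+1} = r_i − f(r_i)·(f′(r_i))^{-1} mod 13^{i+2}, f′(x) = 2x + 8. Iterate:
  r_0 = 5 (mod 13)
  r_1 = 96 (mod 169)
Final: r = 96 satisfies f(r) ≡ 0 mod 13^2.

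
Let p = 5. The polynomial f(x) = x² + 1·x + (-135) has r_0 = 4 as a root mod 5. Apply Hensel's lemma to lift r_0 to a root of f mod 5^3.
r_2 = 89 (mod 125)

Hensel: r_{i+1} = r_i − f(r_i)·(f′(r_i))^{-1} mod 5^{i+2}, f′(x) = 2x + 1. Iterate:
  r_0 = 4 (mod 5)
  r_1 = 14 (mod 25)
  r_2 = 89 (mod 125)
Final: r = 89 satisfies f(r) ≡ 0 mod 5^3.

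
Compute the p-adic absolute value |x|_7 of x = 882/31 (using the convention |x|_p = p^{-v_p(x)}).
|882/31|_7 = 1/49

Step 1 — compute v_7(x) by factoring powers of 7 out of the numerator and denominator: v_7(882/31) = 2. Step 2 — apply |x|_p = p^{-v_p(x)} = 7^{-2} = 1/49.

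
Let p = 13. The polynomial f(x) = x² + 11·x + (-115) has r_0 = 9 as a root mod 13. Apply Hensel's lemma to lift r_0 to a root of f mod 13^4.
r_3 = 15479 (mod 28561)

Hensel: r_{i+1} = r_i − f(r_i)·(f′(r_i))^{-1} mod 13^{i+2}, f′(x) = 2x + 11. Iterate:
  r_0 = 9 (mod 13)
  r_1 = 100 (mod 169)
  r_2 = 100 (mod 2197)
  r_3 = 15479 (mod 28561)
Final: r = 15479 satisfies f(r) ≡ 0 mod 13^4.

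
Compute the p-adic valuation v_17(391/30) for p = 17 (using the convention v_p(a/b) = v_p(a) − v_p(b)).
v_17(391/30) = 1

Factor powers of 17 from the numerator and denominator of the reduced fraction: 391 = 17^1 · 23 and 30 = 17^0 · 30. Apply v_p(a/b) = v_p(a) − v_p(b): v_17(391/30) = 1 − 0 = 1.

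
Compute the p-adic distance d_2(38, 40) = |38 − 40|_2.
d_2(38, 40) = 1/2

Step 1 — x − y = 38 − 40 = -2. Step 2 — v_2(-2) = 1 (factor: -2 = −(2^1 · 1); the sign does not affect v_p). Step 3 — |x − y|_2 = 2^{-1} = 1/2.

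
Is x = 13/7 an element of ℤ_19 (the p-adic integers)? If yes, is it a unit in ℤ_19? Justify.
x ∈ ℤ_19^× (unit); v_19(x) = 0

ℤ_19 = {x ∈ ℚ_19 : v_19(x) ≥ 0} and ℤ_19^× = {x ∈ ℤ_19 : v_19(x) = 0}. Here v_19(13/7) = v_19(num) − v_19(den) = 0; compare against these criteria.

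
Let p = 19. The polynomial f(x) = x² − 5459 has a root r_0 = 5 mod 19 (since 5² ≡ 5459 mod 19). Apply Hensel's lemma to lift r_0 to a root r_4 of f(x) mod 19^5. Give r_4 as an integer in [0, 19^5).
r_4 = 1639705 (mod 2476099)

Hensel's recurrence: r_{i+1} = r_i − f(r_i)·(f′(r_i))^{-1} mod 19^{i+2}, with f′(x) = 2x. Iterate:
  r_0 = 5 (mod 19)
  r_1 = 43 (mod 361)
  r_2 = 404 (mod 6859)
  r_3 = 75853 (mod 130321)
  r_4 = 1639705 (mod 2476099)
Final: r_4 = 1639705, and one checks f(r_4) ≡ 0 mod 19^5.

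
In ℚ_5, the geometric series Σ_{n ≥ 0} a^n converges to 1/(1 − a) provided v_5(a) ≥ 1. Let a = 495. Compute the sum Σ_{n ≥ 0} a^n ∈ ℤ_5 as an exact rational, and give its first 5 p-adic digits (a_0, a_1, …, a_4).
Σ a^n = 1/(1 − a) = -1/494;  first 5 digits = (1, 4, 0, 3, 3)

v_5(a) = 1 ≥ 1, so the series converges in ℤ_5 to 1/(1 − a) = 1/(1 − 495) = -1/494. Expand this rational in ℤ_5: compute digits iteratively via d_i = x_i mod 5, x_{i+1} = (x_i − d_i)/5. The first 5 digits are (1, 4, 0, 3, 3).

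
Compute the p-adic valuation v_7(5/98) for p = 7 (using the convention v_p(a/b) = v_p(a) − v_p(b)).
v_7(5/98) = -2

Factor powers of 7 from the numerator and denominator of the reduced fraction: 5 = 7^0 · 5 and 98 = 7^2 · 2. Apply v_p(a/b) = v_p(a) − v_p(b): v_7(5/98) = 0 − 2 = -2.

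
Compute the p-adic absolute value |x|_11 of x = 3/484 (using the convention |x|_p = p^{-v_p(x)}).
|3/484|_11 = 121

Step 1 — compute v_11(x) by factoring powers of 11 out of the numerator and denominator: v_11(3/484) = -2. Step 2 — apply |x|_p = p^{-v_p(x)} = 11^{2} = 121.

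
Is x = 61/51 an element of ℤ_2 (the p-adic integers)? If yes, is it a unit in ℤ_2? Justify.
x ∈ ℤ_2^× (unit); v_2(x) = 0

ℤ_2 = {x ∈ ℚ_2 : v_2(x) ≥ 0} and ℤ_2^× = {x ∈ ℤ_2 : v_2(x) = 0}. Here v_2(61/51) = v_2(num) − v_2(den) = 0; compare against these criteria.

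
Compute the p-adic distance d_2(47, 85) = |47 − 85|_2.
d_2(47, 85) = 1/2

Step 1 — x − y = 47 − 85 = -38. Step 2 — v_2(-38) = 1 (factor: -38 = −(2^1 · 19); the sign does not affect v_p). Step 3 — |x − y|_2 = 2^{-1} = 1/2.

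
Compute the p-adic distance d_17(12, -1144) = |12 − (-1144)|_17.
d_17(12, -1144) = 1/289

Step 1 — x − y = 12 − (-1144) = 1156. Step 2 — v_17(1156) = 2 (factor: 1156 = (17^2 · 4); the sign does not affect v_p). Step 3 — |x − y|_17 = 17^{-2} = 1/289.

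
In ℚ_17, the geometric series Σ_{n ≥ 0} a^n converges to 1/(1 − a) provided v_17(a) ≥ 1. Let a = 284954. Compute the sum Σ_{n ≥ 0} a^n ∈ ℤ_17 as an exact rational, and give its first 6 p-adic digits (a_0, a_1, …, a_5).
Σ a^n = 1/(1 − a) = -1/284953;  first 6 digits = (1, 0, 0, 7, 3, 0)

v_17(a) = 3 ≥ 1, so the series converges in ℤ_17 to 1/(1 − a) = 1/(1 − 284954) = -1/284953. Expand this rational in ℤ_17: compute digits iteratively via d_i = x_i mod 17, x_{i+1} = (x_i − d_i)/17. The first 6 digits are (1, 0, 0, 7, 3, 0).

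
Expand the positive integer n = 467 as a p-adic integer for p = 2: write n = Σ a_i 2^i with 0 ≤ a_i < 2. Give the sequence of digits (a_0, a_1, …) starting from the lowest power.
(a_0, a_1, …) = (1, 1, 0, 0, 1, 0, 1, 1, 1)

Repeated division by 2 gives the digits low-to-high: 467 = 1 + 1·2^1 + 1·2^4 + 1·2^6 + 1·2^7 + 1·2^8. Digit sequence: (1, 1, 0, 0, 1, 0, 1, 1, 1).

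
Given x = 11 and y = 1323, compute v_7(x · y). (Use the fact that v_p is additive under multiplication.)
v_7(14553) = 2

v_p(x) = 0 (factor: 11 = 7^0 · 11); v_p(y) = 2 (factor: 1323 = 7^2 · 27). Additivity: v_p(xy) = v_p(x) + v_p(y) = 0 + 2 = 2. (Direct check: xy = 14553 = 7^2 · (297).)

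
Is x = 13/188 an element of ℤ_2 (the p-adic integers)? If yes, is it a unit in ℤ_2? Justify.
x ∉ ℤ_2 (v_2(x) = -2 < 0)

ℤ_2 = {x ∈ ℚ_2 : v_2(x) ≥ 0} and ℤ_2^× = {x ∈ ℤ_2 : v_2(x) = 0}. Here v_2(13/188) = v_2(num) − v_2(den) = -2; compare against these criteria.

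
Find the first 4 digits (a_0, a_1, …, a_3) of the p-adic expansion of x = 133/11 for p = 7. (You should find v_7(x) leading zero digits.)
(a_0, …, a_3) = (0, 3, 3, 4)

v_7(133/11) = 1, so a_0 = ... = a_0 = 0. Factor out: x = 7^1 · u with u = 19/11 a unit in ℤ_7. Expand u iteratively via a_{v+i} = u_i mod 7, u_{i+1} = (u_i − a_{v+i})/7:
  u_0 = 19/11;  a_1 = 3;  u_1 = (u_0 − 3)/7 = -2/11
  u_1 = -2/11;  a_2 = 3;  u_2 = (u_1 − 3)/7 = -5/11
  u_2 = -5/11;  a_3 = 4;  u_3 = (u_2 − 4)/7 = -7/11
Digits: (0, 3, 3, 4).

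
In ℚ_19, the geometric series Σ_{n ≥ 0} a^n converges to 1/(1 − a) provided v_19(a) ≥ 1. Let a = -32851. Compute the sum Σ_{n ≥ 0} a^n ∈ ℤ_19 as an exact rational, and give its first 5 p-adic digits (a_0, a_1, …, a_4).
Σ a^n = 1/(1 − a) = 1/32852;  first 5 digits = (1, 0, 4, 14, 15)

v_19(a) = 2 ≥ 1, so the series converges in ℤ_19 to 1/(1 − a) = 1/(1 − (-32851)) = 1/32852. Expand this rational in ℤ_19: compute digits iteratively via d_i = x_i mod 19, x_{i+1} = (x_i − d_i)/19. The first 5 digits are (1, 0, 4, 14, 15).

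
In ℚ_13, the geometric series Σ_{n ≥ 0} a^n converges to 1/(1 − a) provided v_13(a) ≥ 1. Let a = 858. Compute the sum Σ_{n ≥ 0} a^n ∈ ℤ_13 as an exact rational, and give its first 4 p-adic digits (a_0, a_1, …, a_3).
Σ a^n = 1/(1 − a) = -1/857;  first 4 digits = (1, 1, 6, 11)

v_13(a) = 1 ≥ 1, so the series converges in ℤ_13 to 1/(1 − a) = 1/(1 − 858) = -1/857. Expand this rational in ℤ_13: compute digits iteratively via d_i = x_i mod 13, x_{i+1} = (x_i − d_i)/13. The first 4 digits are (1, 1, 6, 11).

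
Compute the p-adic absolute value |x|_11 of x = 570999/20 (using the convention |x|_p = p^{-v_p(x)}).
|570999/20|_11 = 1/14641

Step 1 — compute v_11(x) by factoring powers of 11 out of the numerator and denominator: v_11(570999/20) = 4. Step 2 — apply |x|_p = p^{-v_p(x)} = 11^{-4} = 1/14641.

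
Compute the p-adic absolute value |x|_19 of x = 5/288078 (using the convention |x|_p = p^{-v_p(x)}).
|5/288078|_19 = 6859

Step 1 — compute v_19(x) by factoring powers of 19 out of the numerator and denominator: v_19(5/288078) = -3. Step 2 — apply |x|_p = p^{-v_p(x)} = 19^{3} = 6859.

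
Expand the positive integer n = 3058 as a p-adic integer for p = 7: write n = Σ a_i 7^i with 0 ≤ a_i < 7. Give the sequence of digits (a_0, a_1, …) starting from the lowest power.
(a_0, a_1, …) = (6, 2, 6, 1, 1)

Repeated division by 7 gives the digits low-to-high: 3058 = 6 + 2·7^1 + 6·7^2 + 1·7^3 + 1·7^4. Digit sequence: (6, 2, 6, 1, 1).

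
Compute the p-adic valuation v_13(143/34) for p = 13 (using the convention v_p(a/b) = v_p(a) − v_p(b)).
v_13(143/34) = 1

Factor powers of 13 from the numerator and denominator of the reduced fraction: 143 = 13^1 · 11 and 34 = 13^0 · 34. Apply v_p(a/b) = v_p(a) − v_p(b): v_13(143/34) = 1 − 0 = 1.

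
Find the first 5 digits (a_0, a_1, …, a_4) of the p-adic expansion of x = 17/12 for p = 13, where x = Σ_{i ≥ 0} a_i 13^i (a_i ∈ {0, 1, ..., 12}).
(a_0, …, a_4) = (9, 7, 7, 7, 7)

v_13(17/12) = 0 (numerator and denominator both coprime to 13), so x ∈ ℤ_13^×. Compute digits iteratively via a_i = x_i mod 13, x_{i+1} = (x_i − a_i)/13, with x_0 = x:
  x_0 = 17/12;  a_0 = 9;  x_1 = (x_0 − 9)/13 = -7/12
  x_1 = -7/12;  a_1 = 7;  x_2 = (x_1 − 7)/13 = -7/12
  x_2 = -7/12;  a_2 = 7;  x_3 = (x_2 − 7)/13 = -7/12
  x_3 = -7/12;  a_3 = 7;  x_4 = (x_3 − 7)/13 = -7/12
  x_4 = -7/12;  a_4 = 7;  x_5 = (x_4 − 7)/13 = -7/12
Digits: (9, 7, 7, 7, 7).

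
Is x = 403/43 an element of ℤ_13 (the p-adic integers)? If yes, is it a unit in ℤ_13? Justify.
x ∈ ℤ_13 but not a unit; v_13(x) = 1 > 0

ℤ_13 = {x ∈ ℚ_13 : v_13(x) ≥ 0} and ℤ_13^× = {x ∈ ℤ_13 : v_13(x) = 0}. Here v_13(403/43) = v_13(num) − v_13(den) = 1; compare against these criteria.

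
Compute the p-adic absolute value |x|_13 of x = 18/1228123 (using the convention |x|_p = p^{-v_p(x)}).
|18/1228123|_13 = 28561

Step 1 — compute v_13(x) by factoring powers of 13 out of the numerator and denominator: v_13(18/1228123) = -4. Step 2 — apply |x|_p = p^{-v_p(x)} = 13^{4} = 28561.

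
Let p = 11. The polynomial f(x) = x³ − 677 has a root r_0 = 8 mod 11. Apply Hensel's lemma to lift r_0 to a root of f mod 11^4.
r_3 = 7422 (mod 14641)

Hensel: r_{i+1} = r_i − f(r_i)/f′(r_i) mod 11^{i+2}, where f′(x) = 3x². Iterate:
  r_0 = 8 (mod 11)
  r_1 = 41 (mod 121)
  r_2 = 767 (mod 1331)
  r_3 = 7422 (mod 14641)
Final: r = 7422 with f(r) ≡ 0 mod 11^4.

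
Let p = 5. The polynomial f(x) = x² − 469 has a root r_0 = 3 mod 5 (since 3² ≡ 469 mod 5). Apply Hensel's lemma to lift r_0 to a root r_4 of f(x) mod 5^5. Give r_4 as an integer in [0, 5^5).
r_4 = 2813 (mod 3125)

Hensel's recurrence: r_{i+1} = r_i − f(r_i)·(f′(r_i))^{-1} mod 5^{i+2}, with f′(x) = 2x. Iterate:
  r_0 = 3 (mod 5)
  r_1 = 13 (mod 25)
  r_2 = 63 (mod 125)
  r_3 = 313 (mod 625)
  r_4 = 2813 (mod 3125)
Final: r_4 = 2813, and one checks f(r_4) ≡ 0 mod 5^5.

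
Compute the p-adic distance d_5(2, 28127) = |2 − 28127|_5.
d_5(2, 28127) = 1/3125

Step 1 — x − y = 2 − 28127 = -28125. Step 2 — v_5(-28125) = 5 (factor: -28125 = −(5^5 · 9); the sign does not affect v_p). Step 3 — |x − y|_5 = 5^{-5} = 1/3125.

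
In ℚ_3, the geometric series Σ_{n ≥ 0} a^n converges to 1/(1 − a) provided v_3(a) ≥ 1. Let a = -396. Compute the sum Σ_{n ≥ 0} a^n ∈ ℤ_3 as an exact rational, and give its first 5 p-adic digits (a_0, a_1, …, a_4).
Σ a^n = 1/(1 − a) = 1/397;  first 5 digits = (1, 0, 1, 0, 2)

v_3(a) = 2 ≥ 1, so the series converges in ℤ_3 to 1/(1 − a) = 1/(1 − (-396)) = 1/397. Expand this rational in ℤ_3: compute digits iteratively via d_i = x_i mod 3, x_{i+1} = (x_i − d_i)/3. The first 5 digits are (1, 0, 1, 0, 2).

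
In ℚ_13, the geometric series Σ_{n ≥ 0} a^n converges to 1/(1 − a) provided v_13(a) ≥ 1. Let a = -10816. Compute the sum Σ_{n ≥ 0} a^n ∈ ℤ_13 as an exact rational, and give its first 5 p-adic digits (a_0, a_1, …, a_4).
Σ a^n = 1/(1 − a) = 1/10817;  first 5 digits = (1, 0, 1, 8, 0)

v_13(a) = 2 ≥ 1, so the series converges in ℤ_13 to 1/(1 − a) = 1/(1 − (-10816)) = 1/10817. Expand this rational in ℤ_13: compute digits iteratively via d_i = x_i mod 13, x_{i+1} = (x_i − d_i)/13. The first 5 digits are (1, 0, 1, 8, 0).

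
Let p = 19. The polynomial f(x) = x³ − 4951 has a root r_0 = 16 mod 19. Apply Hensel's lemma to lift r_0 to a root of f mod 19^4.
r_3 = 34824 (mod 130321)

Hensel: r_{i+1} = r_i − f(r_i)/f′(r_i) mod 19^{i+2}, where f′(x) = 3x². Iterate:
  r_0 = 16 (mod 19)
  r_1 = 168 (mod 361)
  r_2 = 529 (mod 6859)
  r_3 = 34824 (mod 130321)
Final: r = 34824 with f(r) ≡ 0 mod 19^4.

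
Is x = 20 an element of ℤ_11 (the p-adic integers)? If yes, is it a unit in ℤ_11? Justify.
x ∈ ℤ_11^× (unit); v_11(x) = 0

ℤ_11 = {x ∈ ℚ_11 : v_11(x) ≥ 0} and ℤ_11^× = {x ∈ ℤ_11 : v_11(x) = 0}. Here v_11(20) = v_11(num) − v_11(den) = 0; compare against these criteria.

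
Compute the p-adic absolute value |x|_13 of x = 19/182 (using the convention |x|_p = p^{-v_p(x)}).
|19/182|_13 = 13

Step 1 — compute v_13(x) by factoring powers of 13 out of the numerator and denominator: v_13(19/182) = -1. Step 2 — apply |x|_p = p^{-v_p(x)} = 13^{1} = 13.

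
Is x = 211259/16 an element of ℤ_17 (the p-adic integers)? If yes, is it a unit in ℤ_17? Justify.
x ∈ ℤ_17 but not a unit; v_17(x) = 3 > 0

ℤ_17 = {x ∈ ℚ_17 : v_17(x) ≥ 0} and ℤ_17^× = {x ∈ ℤ_17 : v_17(x) = 0}. Here v_17(211259/16) = v_17(num) − v_17(den) = 3; compare against these criteria.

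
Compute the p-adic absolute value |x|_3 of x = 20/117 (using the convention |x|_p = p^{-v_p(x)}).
|20/117|_3 = 9

Step 1 — compute v_3(x) by factoring powers of 3 out of the numerator and denominator: v_3(20/117) = -2. Step 2 — apply |x|_p = p^{-v_p(x)} = 3^{2} = 9.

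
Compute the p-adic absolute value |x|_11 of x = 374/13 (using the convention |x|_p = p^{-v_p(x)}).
|374/13|_11 = 1/11

Step 1 — compute v_11(x) by factoring powers of 11 out of the numerator and denominator: v_11(374/13) = 1. Step 2 — apply |x|_p = p^{-v_p(x)} = 11^{-1} = 1/11.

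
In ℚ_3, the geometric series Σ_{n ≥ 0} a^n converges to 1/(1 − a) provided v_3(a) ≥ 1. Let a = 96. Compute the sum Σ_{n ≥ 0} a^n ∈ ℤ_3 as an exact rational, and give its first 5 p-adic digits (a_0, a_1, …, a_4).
Σ a^n = 1/(1 − a) = -1/95;  first 5 digits = (1, 2, 2, 1, 1)

v_3(a) = 1 ≥ 1, so the series converges in ℤ_3 to 1/(1 − a) = 1/(1 − 96) = -1/95. Expand this rational in ℤ_3: compute digits iteratively via d_i = x_i mod 3, x_{i+1} = (x_i − d_i)/3. The first 5 digits are (1, 2, 2, 1, 1).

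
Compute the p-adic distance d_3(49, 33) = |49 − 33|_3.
d_3(49, 33) = 1

Step 1 — x − y = 49 − 33 = 16. Step 2 — v_3(16) = 0 (factor: 16 = (3^0 · 16); the sign does not affect v_p). Step 3 — |x − y|_3 = 3^{0} = 1.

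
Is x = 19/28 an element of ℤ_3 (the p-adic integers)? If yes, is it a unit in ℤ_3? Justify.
x ∈ ℤ_3^× (unit); v_3(x) = 0

ℤ_3 = {x ∈ ℚ_3 : v_3(x) ≥ 0} and ℤ_3^× = {x ∈ ℤ_3 : v_3(x) = 0}. Here v_3(19/28) = v_3(num) − v_3(den) = 0; compare against these criteria.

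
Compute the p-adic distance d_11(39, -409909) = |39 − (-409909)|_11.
d_11(39, -409909) = 1/14641

Step 1 — x − y = 39 − (-409909) = 409948. Step 2 — v_11(409948) = 4 (factor: 409948 = (11^4 · 28); the sign does not affect v_p). Step 3 — |x − y|_11 = 11^{-4} = 1/14641.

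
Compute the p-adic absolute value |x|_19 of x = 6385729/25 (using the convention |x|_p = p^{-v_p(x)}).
|6385729/25|_19 = 1/130321

Step 1 — compute v_19(x) by factoring powers of 19 out of the numerator and denominator: v_19(6385729/25) = 4. Step 2 — apply |x|_p = p^{-v_p(x)} = 19^{-4} = 1/130321.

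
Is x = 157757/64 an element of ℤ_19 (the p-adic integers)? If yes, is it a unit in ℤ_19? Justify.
x ∈ ℤ_19 but not a unit; v_19(x) = 3 > 0

ℤ_19 = {x ∈ ℚ_19 : v_19(x) ≥ 0} and ℤ_19^× = {x ∈ ℤ_19 : v_19(x) = 0}. Here v_19(157757/64) = v_19(num) − v_19(den) = 3; compare against these criteria.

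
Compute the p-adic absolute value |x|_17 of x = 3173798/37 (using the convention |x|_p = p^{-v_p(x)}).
|3173798/37|_17 = 1/83521

Step 1 — compute v_17(x) by factoring powers of 17 out of the numerator and denominator: v_17(3173798/37) = 4. Step 2 — apply |x|_p = p^{-v_p(x)} = 17^{-4} = 1/83521.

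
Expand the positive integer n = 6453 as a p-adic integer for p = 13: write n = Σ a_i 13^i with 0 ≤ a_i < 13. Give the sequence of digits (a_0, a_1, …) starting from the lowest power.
(a_0, a_1, …) = (5, 2, 12, 2)

Repeated division by 13 gives the digits low-to-high: 6453 = 5 + 2·13^1 + 12·13^2 + 2·13^3. Digit sequence: (5, 2, 12, 2).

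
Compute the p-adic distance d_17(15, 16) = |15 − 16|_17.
d_17(15, 16) = 1

Step 1 — x − y = 15 − 16 = -1. Step 2 — v_17(-1) = 0 (factor: -1 = −(17^0 · 1); the sign does not affect v_p). Step 3 — |x − y|_17 = 17^{0} = 1.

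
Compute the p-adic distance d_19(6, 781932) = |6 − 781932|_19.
d_19(6, 781932) = 1/130321

Step 1 — x − y = 6 − 781932 = -781926. Step 2 — v_19(-781926) = 4 (factor: -781926 = −(19^4 · 6); the sign does not affect v_p). Step 3 — |x − y|_19 = 19^{-4} = 1/130321.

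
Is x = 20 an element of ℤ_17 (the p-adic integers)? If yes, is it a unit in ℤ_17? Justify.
x ∈ ℤ_17^× (unit); v_17(x) = 0

ℤ_17 = {x ∈ ℚ_17 : v_17(x) ≥ 0} and ℤ_17^× = {x ∈ ℤ_17 : v_17(x) = 0}. Here v_17(20) = v_17(num) − v_17(den) = 0; compare against these criteria.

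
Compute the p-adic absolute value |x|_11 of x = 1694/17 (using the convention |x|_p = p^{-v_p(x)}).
|1694/17|_11 = 1/121

Step 1 — compute v_11(x) by factoring powers of 11 out of the numerator and denominator: v_11(1694/17) = 2. Step 2 — apply |x|_p = p^{-v_p(x)} = 11^{-2} = 1/121.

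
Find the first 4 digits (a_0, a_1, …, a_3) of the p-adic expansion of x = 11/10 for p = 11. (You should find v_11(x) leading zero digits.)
(a_0, …, a_3) = (0, 10, 9, 9)

v_11(11/10) = 1, so a_0 = ... = a_0 = 0. Factor out: x = 11^1 · u with u = 1/10 a unit in ℤ_11. Expand u iteratively via a_{v+i} = u_i mod 11, u_{i+1} = (u_i − a_{v+i})/11:
  u_0 = 1/10;  a_1 = 10;  u_1 = (u_0 − 10)/11 = -9/10
  u_1 = -9/10;  a_2 = 9;  u_2 = (u_1 − 9)/11 = -9/10
  u_2 = -9/10;  a_3 = 9;  u_3 = (u_2 − 9)/11 = -9/10
Digits: (0, 10, 9, 9).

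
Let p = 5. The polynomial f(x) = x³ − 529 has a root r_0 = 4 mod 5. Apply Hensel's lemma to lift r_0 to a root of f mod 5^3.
r_2 = 109 (mod 125)

Hensel: r_{i+1} = r_i − f(r_i)/f′(r_i) mod 5^{i+2}, where f′(x) = 3x². Iterate:
  r_0 = 4 (mod 5)
  r_1 = 9 (mod 25)
  r_2 = 109 (mod 125)
Final: r = 109 with f(r) ≡ 0 mod 5^3.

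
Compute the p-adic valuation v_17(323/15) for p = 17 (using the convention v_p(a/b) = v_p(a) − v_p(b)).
v_17(323/15) = 1

Factor powers of 17 from the numerator and denominator of the reduced fraction: 323 = 17^1 · 19 and 15 = 17^0 · 15. Apply v_p(a/b) = v_p(a) − v_p(b): v_17(323/15) = 1 − 0 = 1.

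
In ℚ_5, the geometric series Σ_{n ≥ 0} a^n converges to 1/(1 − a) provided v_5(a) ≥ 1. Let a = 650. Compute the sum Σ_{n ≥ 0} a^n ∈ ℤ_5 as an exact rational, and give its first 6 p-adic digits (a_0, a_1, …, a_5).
Σ a^n = 1/(1 − a) = -1/649;  first 6 digits = (1, 0, 1, 0, 2, 0)

v_5(a) = 2 ≥ 1, so the series converges in ℤ_5 to 1/(1 − a) = 1/(1 − 650) = -1/649. Expand this rational in ℤ_5: compute digits iteratively via d_i = x_i mod 5, x_{i+1} = (x_i − d_i)/5. The first 6 digits are (1, 0, 1, 0, 2, 0).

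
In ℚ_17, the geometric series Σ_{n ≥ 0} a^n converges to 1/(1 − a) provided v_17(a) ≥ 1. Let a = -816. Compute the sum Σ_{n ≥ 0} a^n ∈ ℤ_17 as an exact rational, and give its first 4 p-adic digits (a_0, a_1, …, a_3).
Σ a^n = 1/(1 − a) = 1/817;  first 4 digits = (1, 3, 6, 9)

v_17(a) = 1 ≥ 1, so the series converges in ℤ_17 to 1/(1 − a) = 1/(1 − (-816)) = 1/817. Expand this rational in ℤ_17: compute digits iteratively via d_i = x_i mod 17, x_{i+1} = (x_i − d_i)/17. The first 4 digits are (1, 3, 6, 9).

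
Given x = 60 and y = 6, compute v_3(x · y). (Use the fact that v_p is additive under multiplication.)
v_3(360) = 2

v_p(x) = 1 (factor: 60 = 3^1 · 20); v_p(y) = 1 (factor: 6 = 3^1 · 2). Additivity: v_p(xy) = v_p(x) + v_p(y) = 1 + 1 = 2. (Direct check: xy = 360 = 3^2 · (40).)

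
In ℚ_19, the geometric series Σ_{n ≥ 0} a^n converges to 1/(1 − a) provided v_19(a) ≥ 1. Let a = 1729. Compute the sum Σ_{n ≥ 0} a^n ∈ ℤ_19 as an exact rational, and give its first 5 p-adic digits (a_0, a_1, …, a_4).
Σ a^n = 1/(1 − a) = -1/1728;  first 5 digits = (1, 15, 1, 11, 2)

v_19(a) = 1 ≥ 1, so the series converges in ℤ_19 to 1/(1 − a) = 1/(1 − 1729) = -1/1728. Expand this rational in ℤ_19: compute digits iteratively via d_i = x_i mod 19, x_{i+1} = (x_i − d_i)/19. The first 5 digits are (1, 15, 1, 11, 2).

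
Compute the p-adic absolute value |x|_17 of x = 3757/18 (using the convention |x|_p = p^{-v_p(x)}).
|3757/18|_17 = 1/289

Step 1 — compute v_17(x) by factoring powers of 17 out of the numerator and denominator: v_17(3757/18) = 2. Step 2 — apply |x|_p = p^{-v_p(x)} = 17^{-2} = 1/289.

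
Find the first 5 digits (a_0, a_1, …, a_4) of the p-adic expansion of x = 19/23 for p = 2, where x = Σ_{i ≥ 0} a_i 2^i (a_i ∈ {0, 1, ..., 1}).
(a_0, …, a_4) = (1, 0, 1, 0, 0)

v_2(19/23) = 0 (numerator and denominator both coprime to 2), so x ∈ ℤ_2^×. Compute digits iteratively via a_i = x_i mod 2, x_{i+1} = (x_i − a_i)/2, with x_0 = x:
  x_0 = 19/23;  a_0 = 1;  x_1 = (x_0 − 1)/2 = -2/23
  x_1 = -2/23;  a_1 = 0;  x_2 = (x_1 − 0)/2 = -1/23
  x_2 = -1/23;  a_2 = 1;  x_3 = (x_2 − 1)/2 = -12/23
  x_3 = -12/23;  a_3 = 0;  x_4 = (x_3 − 0)/2 = -6/23
  x_4 = -6/23;  a_4 = 0;  x_5 = (x_4 − 0)/2 = -3/23
Digits: (1, 0, 1, 0, 0).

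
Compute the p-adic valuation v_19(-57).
v_19(-57) = 1

v_19(n) is the largest exponent k such that 19^k divides n. Factor out: -57 = -19^1 · 3. (Sign doesn't affect v_p.) So v_19(-57) = 1.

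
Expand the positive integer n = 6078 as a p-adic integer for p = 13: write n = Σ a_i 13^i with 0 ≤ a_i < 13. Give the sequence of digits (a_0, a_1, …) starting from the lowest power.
(a_0, a_1, …) = (7, 12, 9, 2)

Repeated division by 13 gives the digits low-to-high: 6078 = 7 + 12·13^1 + 9·13^2 + 2·13^3. Digit sequence: (7, 12, 9, 2).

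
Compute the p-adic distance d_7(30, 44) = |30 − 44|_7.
d_7(30, 44) = 1/7

Step 1 — x − y = 30 − 44 = -14. Step 2 — v_7(-14) = 1 (factor: -14 = −(7^1 · 2); the sign does not affect v_p). Step 3 — |x − y|_7 = 7^{-1} = 1/7.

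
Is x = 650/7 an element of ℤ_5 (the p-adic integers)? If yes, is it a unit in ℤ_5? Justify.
x ∈ ℤ_5 but not a unit; v_5(x) = 2 > 0

ℤ_5 = {x ∈ ℚ_5 : v_5(x) ≥ 0} and ℤ_5^× = {x ∈ ℤ_5 : v_5(x) = 0}. Here v_5(650/7) = v_5(num) − v_5(den) = 2; compare against these criteria.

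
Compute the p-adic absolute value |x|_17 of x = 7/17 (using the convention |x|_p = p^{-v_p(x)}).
|7/17|_17 = 17

Step 1 — compute v_17(x) by factoring powers of 17 out of the numerator and denominator: v_17(7/17) = -1. Step 2 — apply |x|_p = p^{-v_p(x)} = 17^{1} = 17.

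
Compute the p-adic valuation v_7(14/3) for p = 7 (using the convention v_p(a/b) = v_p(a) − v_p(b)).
v_7(14/3) = 1

Factor powers of 7 from the numerator and denominator of the reduced fraction: 14 = 7^1 · 2 and 3 = 7^0 · 3. Apply v_p(a/b) = v_p(a) − v_p(b): v_7(14/3) = 1 − 0 = 1.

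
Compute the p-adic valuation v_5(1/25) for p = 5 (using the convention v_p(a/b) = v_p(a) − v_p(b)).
v_5(1/25) = -2

Factor powers of 5 from the numerator and denominator of the reduced fraction: 1 = 5^0 · 1 and 25 = 5^2 · 1. Apply v_p(a/b) = v_p(a) − v_p(b): v_5(1/25) = 0 − 2 = -2.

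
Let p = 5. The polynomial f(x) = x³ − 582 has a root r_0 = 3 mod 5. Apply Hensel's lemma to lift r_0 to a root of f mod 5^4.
r_3 = 518 (mod 625)

Hensel: r_{i+1} = r_i − f(r_i)/f′(r_i) mod 5^{i+2}, where f′(x) = 3x². Iterate:
  r_0 = 3 (mod 5)
  r_1 = 18 (mod 25)
  r_2 = 18 (mod 125)
  r_3 = 518 (mod 625)
Final: r = 518 with f(r) ≡ 0 mod 5^4.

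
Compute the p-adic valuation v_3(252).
v_3(252) = 2

v_3(n) is the largest exponent k such that 3^k divides n. Factor out: 252 = 3^2 · 28. (Sign doesn't affect v_p.) So v_3(252) = 2.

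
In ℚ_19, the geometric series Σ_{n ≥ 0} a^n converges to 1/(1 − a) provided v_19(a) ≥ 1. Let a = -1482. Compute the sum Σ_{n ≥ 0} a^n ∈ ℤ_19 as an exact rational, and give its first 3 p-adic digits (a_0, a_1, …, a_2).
Σ a^n = 1/(1 − a) = 1/1483;  first 3 digits = (1, 17, 18)

v_19(a) = 1 ≥ 1, so the series converges in ℤ_19 to 1/(1 − a) = 1/(1 − (-1482)) = 1/1483. Expand this rational in ℤ_19: compute digits iteratively via d_i = x_i mod 19, x_{i+1} = (x_i − d_i)/19. The first 3 digits are (1, 17, 18).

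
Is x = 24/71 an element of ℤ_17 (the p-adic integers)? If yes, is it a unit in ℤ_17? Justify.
x ∈ ℤ_17^× (unit); v_17(x) = 0

ℤ_17 = {x ∈ ℚ_17 : v_17(x) ≥ 0} and ℤ_17^× = {x ∈ ℤ_17 : v_17(x) = 0}. Here v_17(24/71) = v_17(num) − v_17(den) = 0; compare against these criteria.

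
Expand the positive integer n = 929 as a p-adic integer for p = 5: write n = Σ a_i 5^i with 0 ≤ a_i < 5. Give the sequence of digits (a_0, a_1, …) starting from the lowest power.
(a_0, a_1, …) = (4, 0, 2, 2, 1)

Repeated division by 5 gives the digits low-to-high: 929 = 4 + 2·5^2 + 2·5^3 + 1·5^4. Digit sequence: (4, 0, 2, 2, 1).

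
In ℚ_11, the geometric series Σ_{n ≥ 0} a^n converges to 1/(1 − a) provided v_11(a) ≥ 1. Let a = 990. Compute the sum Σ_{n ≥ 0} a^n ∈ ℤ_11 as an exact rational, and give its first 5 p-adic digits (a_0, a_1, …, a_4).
Σ a^n = 1/(1 − a) = -1/989;  first 5 digits = (1, 2, 1, 8, 3)

v_11(a) = 1 ≥ 1, so the series converges in ℤ_11 to 1/(1 − a) = 1/(1 − 990) = -1/989. Expand this rational in ℤ_11: compute digits iteratively via d_i = x_i mod 11, x_{i+1} = (x_i − d_i)/11. The first 5 digits are (1, 2, 1, 8, 3).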